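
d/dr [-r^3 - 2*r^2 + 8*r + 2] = -3*r^2 - 4*r + 8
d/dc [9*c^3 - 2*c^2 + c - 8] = 27*c^2 - 4*c + 1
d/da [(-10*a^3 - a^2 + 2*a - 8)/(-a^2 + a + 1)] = (10*a^4 - 20*a^3 - 29*a^2 - 18*a + 10)/(a^4 - 2*a^3 - a^2 + 2*a + 1)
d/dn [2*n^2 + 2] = 4*n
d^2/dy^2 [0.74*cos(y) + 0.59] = -0.74*cos(y)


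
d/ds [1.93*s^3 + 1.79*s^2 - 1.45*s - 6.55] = 5.79*s^2 + 3.58*s - 1.45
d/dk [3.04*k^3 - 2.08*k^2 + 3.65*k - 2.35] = 9.12*k^2 - 4.16*k + 3.65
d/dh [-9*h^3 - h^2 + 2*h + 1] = -27*h^2 - 2*h + 2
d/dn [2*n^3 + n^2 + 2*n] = 6*n^2 + 2*n + 2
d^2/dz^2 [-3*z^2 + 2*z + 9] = -6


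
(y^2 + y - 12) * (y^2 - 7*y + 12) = y^4 - 6*y^3 - 7*y^2 + 96*y - 144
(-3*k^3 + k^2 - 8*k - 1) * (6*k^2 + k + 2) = -18*k^5 + 3*k^4 - 53*k^3 - 12*k^2 - 17*k - 2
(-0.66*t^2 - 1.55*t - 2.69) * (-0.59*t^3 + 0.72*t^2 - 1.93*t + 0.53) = 0.3894*t^5 + 0.4393*t^4 + 1.7449*t^3 + 0.7049*t^2 + 4.3702*t - 1.4257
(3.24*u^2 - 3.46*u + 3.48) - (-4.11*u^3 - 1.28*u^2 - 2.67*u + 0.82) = 4.11*u^3 + 4.52*u^2 - 0.79*u + 2.66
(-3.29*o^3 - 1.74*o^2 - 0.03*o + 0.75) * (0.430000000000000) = -1.4147*o^3 - 0.7482*o^2 - 0.0129*o + 0.3225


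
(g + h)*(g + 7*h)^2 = g^3 + 15*g^2*h + 63*g*h^2 + 49*h^3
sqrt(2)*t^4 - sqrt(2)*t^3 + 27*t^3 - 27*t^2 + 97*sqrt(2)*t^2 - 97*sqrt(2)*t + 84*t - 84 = (t - 1)*(t + 6*sqrt(2))*(t + 7*sqrt(2))*(sqrt(2)*t + 1)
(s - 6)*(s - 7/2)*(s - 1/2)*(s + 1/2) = s^4 - 19*s^3/2 + 83*s^2/4 + 19*s/8 - 21/4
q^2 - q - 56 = (q - 8)*(q + 7)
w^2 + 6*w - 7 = (w - 1)*(w + 7)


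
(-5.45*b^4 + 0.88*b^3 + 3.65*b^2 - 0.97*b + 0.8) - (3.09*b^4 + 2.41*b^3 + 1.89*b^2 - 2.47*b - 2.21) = -8.54*b^4 - 1.53*b^3 + 1.76*b^2 + 1.5*b + 3.01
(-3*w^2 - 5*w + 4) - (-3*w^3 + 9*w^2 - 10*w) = 3*w^3 - 12*w^2 + 5*w + 4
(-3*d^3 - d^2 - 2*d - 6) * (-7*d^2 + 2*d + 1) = 21*d^5 + d^4 + 9*d^3 + 37*d^2 - 14*d - 6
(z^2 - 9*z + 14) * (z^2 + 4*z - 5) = z^4 - 5*z^3 - 27*z^2 + 101*z - 70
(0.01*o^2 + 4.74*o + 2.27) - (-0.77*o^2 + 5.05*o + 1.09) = 0.78*o^2 - 0.31*o + 1.18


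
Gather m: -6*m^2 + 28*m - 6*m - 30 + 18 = -6*m^2 + 22*m - 12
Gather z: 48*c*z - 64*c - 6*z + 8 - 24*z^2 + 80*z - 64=-64*c - 24*z^2 + z*(48*c + 74) - 56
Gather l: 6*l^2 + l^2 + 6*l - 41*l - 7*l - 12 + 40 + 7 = 7*l^2 - 42*l + 35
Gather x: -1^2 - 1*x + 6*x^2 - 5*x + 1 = 6*x^2 - 6*x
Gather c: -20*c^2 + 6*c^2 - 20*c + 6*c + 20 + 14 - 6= -14*c^2 - 14*c + 28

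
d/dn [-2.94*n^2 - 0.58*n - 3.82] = -5.88*n - 0.58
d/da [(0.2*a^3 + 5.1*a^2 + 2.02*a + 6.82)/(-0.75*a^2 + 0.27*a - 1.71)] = (-0.15*a^4 + 0.108*a^3 + 1.866*a^2 - 7.212*a - 5.2956)/(0.5625*a^4 - 0.405*a^3 + 2.6379*a^2 - 0.9234*a + 2.9241)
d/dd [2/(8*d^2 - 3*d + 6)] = 2*(3 - 16*d)/(8*d^2 - 3*d + 6)^2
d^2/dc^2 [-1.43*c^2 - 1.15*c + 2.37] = -2.86000000000000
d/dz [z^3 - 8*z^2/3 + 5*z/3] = 3*z^2 - 16*z/3 + 5/3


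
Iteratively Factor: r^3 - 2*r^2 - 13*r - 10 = (r + 1)*(r^2 - 3*r - 10) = (r + 1)*(r + 2)*(r - 5)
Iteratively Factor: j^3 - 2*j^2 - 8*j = (j - 4)*(j^2 + 2*j) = j*(j - 4)*(j + 2)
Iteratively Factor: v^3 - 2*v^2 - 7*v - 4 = (v + 1)*(v^2 - 3*v - 4) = (v - 4)*(v + 1)*(v + 1)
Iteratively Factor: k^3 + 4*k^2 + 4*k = (k)*(k^2 + 4*k + 4) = k*(k + 2)*(k + 2)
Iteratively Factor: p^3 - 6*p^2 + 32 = (p + 2)*(p^2 - 8*p + 16) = (p - 4)*(p + 2)*(p - 4)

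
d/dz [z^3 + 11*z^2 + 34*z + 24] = 3*z^2 + 22*z + 34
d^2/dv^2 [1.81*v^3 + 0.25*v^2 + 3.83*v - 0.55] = 10.86*v + 0.5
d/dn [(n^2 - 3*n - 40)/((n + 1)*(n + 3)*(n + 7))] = (-n^4 + 6*n^3 + 184*n^2 + 922*n + 1177)/(n^6 + 22*n^5 + 183*n^4 + 724*n^3 + 1423*n^2 + 1302*n + 441)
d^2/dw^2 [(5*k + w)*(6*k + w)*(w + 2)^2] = 60*k^2 + 66*k*w + 88*k + 12*w^2 + 24*w + 8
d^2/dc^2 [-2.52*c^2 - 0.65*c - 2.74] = -5.04000000000000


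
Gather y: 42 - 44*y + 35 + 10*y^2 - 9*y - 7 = 10*y^2 - 53*y + 70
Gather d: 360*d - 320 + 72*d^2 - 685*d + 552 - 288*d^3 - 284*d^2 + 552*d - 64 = -288*d^3 - 212*d^2 + 227*d + 168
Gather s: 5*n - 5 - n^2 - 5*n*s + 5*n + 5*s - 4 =-n^2 + 10*n + s*(5 - 5*n) - 9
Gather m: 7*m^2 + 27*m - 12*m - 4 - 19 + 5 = 7*m^2 + 15*m - 18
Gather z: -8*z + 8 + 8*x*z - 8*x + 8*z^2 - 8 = -8*x + 8*z^2 + z*(8*x - 8)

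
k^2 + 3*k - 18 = (k - 3)*(k + 6)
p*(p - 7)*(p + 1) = p^3 - 6*p^2 - 7*p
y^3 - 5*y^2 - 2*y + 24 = (y - 4)*(y - 3)*(y + 2)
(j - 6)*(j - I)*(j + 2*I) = j^3 - 6*j^2 + I*j^2 + 2*j - 6*I*j - 12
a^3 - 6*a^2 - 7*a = a*(a - 7)*(a + 1)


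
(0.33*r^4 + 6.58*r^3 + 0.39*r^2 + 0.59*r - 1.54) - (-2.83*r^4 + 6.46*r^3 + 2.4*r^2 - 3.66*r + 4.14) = 3.16*r^4 + 0.12*r^3 - 2.01*r^2 + 4.25*r - 5.68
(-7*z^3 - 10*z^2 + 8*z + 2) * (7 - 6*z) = 42*z^4 + 11*z^3 - 118*z^2 + 44*z + 14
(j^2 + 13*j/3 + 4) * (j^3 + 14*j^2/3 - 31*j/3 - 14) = j^5 + 9*j^4 + 125*j^3/9 - 361*j^2/9 - 102*j - 56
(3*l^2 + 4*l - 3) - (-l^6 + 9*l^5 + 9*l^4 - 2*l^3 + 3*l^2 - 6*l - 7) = l^6 - 9*l^5 - 9*l^4 + 2*l^3 + 10*l + 4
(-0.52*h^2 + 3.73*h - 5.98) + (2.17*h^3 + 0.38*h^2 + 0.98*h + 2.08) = 2.17*h^3 - 0.14*h^2 + 4.71*h - 3.9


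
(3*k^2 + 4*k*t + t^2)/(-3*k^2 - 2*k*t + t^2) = (3*k + t)/(-3*k + t)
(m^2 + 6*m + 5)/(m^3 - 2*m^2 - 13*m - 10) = (m + 5)/(m^2 - 3*m - 10)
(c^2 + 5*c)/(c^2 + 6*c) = (c + 5)/(c + 6)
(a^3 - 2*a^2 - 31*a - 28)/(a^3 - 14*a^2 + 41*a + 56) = (a + 4)/(a - 8)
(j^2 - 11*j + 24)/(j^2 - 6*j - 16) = (j - 3)/(j + 2)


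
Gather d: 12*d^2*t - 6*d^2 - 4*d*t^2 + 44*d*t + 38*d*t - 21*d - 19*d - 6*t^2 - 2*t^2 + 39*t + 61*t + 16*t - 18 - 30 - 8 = d^2*(12*t - 6) + d*(-4*t^2 + 82*t - 40) - 8*t^2 + 116*t - 56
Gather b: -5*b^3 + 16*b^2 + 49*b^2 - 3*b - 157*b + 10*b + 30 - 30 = -5*b^3 + 65*b^2 - 150*b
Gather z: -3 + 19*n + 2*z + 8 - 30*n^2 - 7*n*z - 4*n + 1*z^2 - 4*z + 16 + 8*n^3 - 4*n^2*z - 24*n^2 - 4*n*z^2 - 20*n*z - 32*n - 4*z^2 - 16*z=8*n^3 - 54*n^2 - 17*n + z^2*(-4*n - 3) + z*(-4*n^2 - 27*n - 18) + 21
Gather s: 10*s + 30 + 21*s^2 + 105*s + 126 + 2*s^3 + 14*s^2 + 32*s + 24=2*s^3 + 35*s^2 + 147*s + 180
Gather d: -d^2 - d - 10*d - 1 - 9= -d^2 - 11*d - 10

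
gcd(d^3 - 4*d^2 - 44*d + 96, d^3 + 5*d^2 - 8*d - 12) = d^2 + 4*d - 12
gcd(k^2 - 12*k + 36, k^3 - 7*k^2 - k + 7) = 1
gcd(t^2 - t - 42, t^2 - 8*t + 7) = t - 7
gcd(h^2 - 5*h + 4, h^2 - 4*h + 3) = h - 1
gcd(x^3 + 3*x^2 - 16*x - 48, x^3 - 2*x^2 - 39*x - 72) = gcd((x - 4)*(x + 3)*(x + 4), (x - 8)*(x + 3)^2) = x + 3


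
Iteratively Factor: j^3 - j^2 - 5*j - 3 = (j + 1)*(j^2 - 2*j - 3) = (j + 1)^2*(j - 3)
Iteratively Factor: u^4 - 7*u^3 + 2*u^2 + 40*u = (u - 4)*(u^3 - 3*u^2 - 10*u) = (u - 5)*(u - 4)*(u^2 + 2*u) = u*(u - 5)*(u - 4)*(u + 2)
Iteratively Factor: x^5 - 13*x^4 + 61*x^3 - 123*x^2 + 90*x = (x - 2)*(x^4 - 11*x^3 + 39*x^2 - 45*x) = x*(x - 2)*(x^3 - 11*x^2 + 39*x - 45) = x*(x - 5)*(x - 2)*(x^2 - 6*x + 9) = x*(x - 5)*(x - 3)*(x - 2)*(x - 3)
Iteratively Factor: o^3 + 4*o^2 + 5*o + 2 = (o + 1)*(o^2 + 3*o + 2) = (o + 1)^2*(o + 2)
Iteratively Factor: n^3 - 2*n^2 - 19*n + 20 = (n - 5)*(n^2 + 3*n - 4) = (n - 5)*(n + 4)*(n - 1)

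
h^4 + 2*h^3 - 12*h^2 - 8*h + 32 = (h - 2)^2*(h + 2)*(h + 4)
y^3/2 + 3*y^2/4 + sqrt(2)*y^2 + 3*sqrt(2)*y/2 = y*(y/2 + sqrt(2))*(y + 3/2)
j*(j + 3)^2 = j^3 + 6*j^2 + 9*j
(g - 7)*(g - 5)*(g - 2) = g^3 - 14*g^2 + 59*g - 70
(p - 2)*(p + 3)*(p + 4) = p^3 + 5*p^2 - 2*p - 24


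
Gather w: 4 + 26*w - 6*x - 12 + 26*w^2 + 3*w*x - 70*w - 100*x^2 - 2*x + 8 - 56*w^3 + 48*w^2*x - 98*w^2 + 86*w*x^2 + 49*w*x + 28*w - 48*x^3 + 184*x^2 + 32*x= -56*w^3 + w^2*(48*x - 72) + w*(86*x^2 + 52*x - 16) - 48*x^3 + 84*x^2 + 24*x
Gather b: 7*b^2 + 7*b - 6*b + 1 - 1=7*b^2 + b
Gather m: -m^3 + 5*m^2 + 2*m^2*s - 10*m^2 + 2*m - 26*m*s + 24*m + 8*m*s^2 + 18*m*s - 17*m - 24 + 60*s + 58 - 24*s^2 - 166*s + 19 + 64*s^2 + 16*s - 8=-m^3 + m^2*(2*s - 5) + m*(8*s^2 - 8*s + 9) + 40*s^2 - 90*s + 45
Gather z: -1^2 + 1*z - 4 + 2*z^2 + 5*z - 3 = 2*z^2 + 6*z - 8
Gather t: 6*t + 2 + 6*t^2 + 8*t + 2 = 6*t^2 + 14*t + 4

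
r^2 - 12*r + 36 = (r - 6)^2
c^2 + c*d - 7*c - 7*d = (c - 7)*(c + d)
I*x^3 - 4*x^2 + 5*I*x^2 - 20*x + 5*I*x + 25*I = (x + 5)*(x + 5*I)*(I*x + 1)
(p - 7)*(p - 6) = p^2 - 13*p + 42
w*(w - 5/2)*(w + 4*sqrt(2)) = w^3 - 5*w^2/2 + 4*sqrt(2)*w^2 - 10*sqrt(2)*w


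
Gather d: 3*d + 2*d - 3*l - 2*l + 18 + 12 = 5*d - 5*l + 30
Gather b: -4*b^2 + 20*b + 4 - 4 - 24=-4*b^2 + 20*b - 24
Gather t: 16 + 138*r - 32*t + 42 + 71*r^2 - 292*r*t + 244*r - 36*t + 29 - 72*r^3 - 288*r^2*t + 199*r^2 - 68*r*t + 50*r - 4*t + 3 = -72*r^3 + 270*r^2 + 432*r + t*(-288*r^2 - 360*r - 72) + 90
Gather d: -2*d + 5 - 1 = 4 - 2*d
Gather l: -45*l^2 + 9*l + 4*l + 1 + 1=-45*l^2 + 13*l + 2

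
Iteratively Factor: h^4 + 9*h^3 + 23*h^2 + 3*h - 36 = (h + 4)*(h^3 + 5*h^2 + 3*h - 9) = (h + 3)*(h + 4)*(h^2 + 2*h - 3) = (h - 1)*(h + 3)*(h + 4)*(h + 3)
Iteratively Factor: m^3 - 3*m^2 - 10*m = (m - 5)*(m^2 + 2*m) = (m - 5)*(m + 2)*(m)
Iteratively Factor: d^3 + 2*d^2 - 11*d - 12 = (d - 3)*(d^2 + 5*d + 4) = (d - 3)*(d + 4)*(d + 1)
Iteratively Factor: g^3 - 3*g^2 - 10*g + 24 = (g + 3)*(g^2 - 6*g + 8) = (g - 4)*(g + 3)*(g - 2)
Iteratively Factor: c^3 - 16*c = (c + 4)*(c^2 - 4*c) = (c - 4)*(c + 4)*(c)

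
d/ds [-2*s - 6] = -2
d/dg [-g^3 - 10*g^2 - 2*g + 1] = -3*g^2 - 20*g - 2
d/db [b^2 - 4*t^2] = 2*b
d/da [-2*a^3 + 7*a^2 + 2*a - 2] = -6*a^2 + 14*a + 2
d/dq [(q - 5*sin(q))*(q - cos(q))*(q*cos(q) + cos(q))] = (q + 1)*(q - 5*sin(q))*(sin(q) + 1)*cos(q) - (q + 1)*(q - cos(q))*(5*cos(q) - 1)*cos(q) - (q - 5*sin(q))*(q - cos(q))*(q*sin(q) - sqrt(2)*cos(q + pi/4))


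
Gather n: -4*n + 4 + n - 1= 3 - 3*n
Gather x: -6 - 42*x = -42*x - 6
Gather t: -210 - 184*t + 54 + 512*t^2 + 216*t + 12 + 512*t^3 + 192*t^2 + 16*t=512*t^3 + 704*t^2 + 48*t - 144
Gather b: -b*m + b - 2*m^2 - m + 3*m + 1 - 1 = b*(1 - m) - 2*m^2 + 2*m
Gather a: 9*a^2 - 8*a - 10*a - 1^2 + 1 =9*a^2 - 18*a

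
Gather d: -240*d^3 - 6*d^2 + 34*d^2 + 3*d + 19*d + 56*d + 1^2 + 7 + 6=-240*d^3 + 28*d^2 + 78*d + 14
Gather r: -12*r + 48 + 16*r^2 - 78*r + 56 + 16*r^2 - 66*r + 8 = 32*r^2 - 156*r + 112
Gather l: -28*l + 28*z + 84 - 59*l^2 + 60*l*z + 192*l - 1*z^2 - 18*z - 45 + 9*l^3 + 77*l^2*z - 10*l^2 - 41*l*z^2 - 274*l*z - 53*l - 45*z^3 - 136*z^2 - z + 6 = 9*l^3 + l^2*(77*z - 69) + l*(-41*z^2 - 214*z + 111) - 45*z^3 - 137*z^2 + 9*z + 45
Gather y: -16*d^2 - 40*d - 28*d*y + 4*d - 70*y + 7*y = -16*d^2 - 36*d + y*(-28*d - 63)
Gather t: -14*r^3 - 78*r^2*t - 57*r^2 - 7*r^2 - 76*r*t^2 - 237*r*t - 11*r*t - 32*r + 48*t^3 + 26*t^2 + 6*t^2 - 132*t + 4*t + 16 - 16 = -14*r^3 - 64*r^2 - 32*r + 48*t^3 + t^2*(32 - 76*r) + t*(-78*r^2 - 248*r - 128)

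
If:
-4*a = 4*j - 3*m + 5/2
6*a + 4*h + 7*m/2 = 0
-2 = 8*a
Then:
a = -1/4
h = 3/8 - 7*m/8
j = 3*m/4 - 3/8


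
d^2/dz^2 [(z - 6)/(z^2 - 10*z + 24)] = 2/(z^3 - 12*z^2 + 48*z - 64)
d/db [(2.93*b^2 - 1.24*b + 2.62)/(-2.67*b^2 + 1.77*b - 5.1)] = (1.8753*b^2 - 15.8952*b + 1.6866)/(7.1289*b^4 - 9.4518*b^3 + 30.3669*b^2 - 18.054*b + 26.01)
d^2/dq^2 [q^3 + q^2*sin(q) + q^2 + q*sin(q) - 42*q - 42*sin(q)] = -q^2*sin(q) - q*sin(q) + 4*q*cos(q) + 6*q + 44*sin(q) + 2*cos(q) + 2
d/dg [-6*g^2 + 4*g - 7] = 4 - 12*g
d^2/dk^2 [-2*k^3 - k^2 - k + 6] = -12*k - 2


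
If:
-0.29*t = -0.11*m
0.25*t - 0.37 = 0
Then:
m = 3.90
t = 1.48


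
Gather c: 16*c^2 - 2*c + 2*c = 16*c^2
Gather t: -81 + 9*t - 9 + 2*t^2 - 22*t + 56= 2*t^2 - 13*t - 34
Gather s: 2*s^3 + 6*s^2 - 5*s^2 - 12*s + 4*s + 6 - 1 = 2*s^3 + s^2 - 8*s + 5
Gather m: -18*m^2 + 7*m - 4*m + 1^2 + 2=-18*m^2 + 3*m + 3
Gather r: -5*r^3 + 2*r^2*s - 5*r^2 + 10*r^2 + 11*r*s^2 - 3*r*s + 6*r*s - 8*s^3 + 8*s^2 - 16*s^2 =-5*r^3 + r^2*(2*s + 5) + r*(11*s^2 + 3*s) - 8*s^3 - 8*s^2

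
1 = 1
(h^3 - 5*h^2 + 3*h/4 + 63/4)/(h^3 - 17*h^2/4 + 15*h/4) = (4*h^2 - 8*h - 21)/(h*(4*h - 5))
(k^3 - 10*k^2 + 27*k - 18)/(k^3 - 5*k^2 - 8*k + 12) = (k - 3)/(k + 2)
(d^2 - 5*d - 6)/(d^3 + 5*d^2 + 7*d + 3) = (d - 6)/(d^2 + 4*d + 3)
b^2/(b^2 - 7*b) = b/(b - 7)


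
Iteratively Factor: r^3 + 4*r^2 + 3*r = (r)*(r^2 + 4*r + 3) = r*(r + 3)*(r + 1)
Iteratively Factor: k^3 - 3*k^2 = (k)*(k^2 - 3*k) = k^2*(k - 3)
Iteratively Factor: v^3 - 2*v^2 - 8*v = (v)*(v^2 - 2*v - 8) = v*(v - 4)*(v + 2)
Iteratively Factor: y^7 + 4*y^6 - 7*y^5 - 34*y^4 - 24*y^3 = (y + 2)*(y^6 + 2*y^5 - 11*y^4 - 12*y^3) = y*(y + 2)*(y^5 + 2*y^4 - 11*y^3 - 12*y^2) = y*(y + 1)*(y + 2)*(y^4 + y^3 - 12*y^2) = y^2*(y + 1)*(y + 2)*(y^3 + y^2 - 12*y) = y^2*(y + 1)*(y + 2)*(y + 4)*(y^2 - 3*y) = y^2*(y - 3)*(y + 1)*(y + 2)*(y + 4)*(y)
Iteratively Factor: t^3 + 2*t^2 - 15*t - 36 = (t + 3)*(t^2 - t - 12) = (t - 4)*(t + 3)*(t + 3)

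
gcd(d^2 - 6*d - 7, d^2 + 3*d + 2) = d + 1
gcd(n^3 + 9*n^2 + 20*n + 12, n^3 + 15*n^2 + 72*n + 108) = n + 6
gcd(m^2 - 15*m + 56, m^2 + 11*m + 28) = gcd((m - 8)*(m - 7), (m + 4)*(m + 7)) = 1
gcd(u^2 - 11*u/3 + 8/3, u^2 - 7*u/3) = 1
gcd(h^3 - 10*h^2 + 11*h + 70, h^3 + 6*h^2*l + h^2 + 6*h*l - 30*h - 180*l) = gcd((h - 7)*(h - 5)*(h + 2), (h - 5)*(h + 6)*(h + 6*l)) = h - 5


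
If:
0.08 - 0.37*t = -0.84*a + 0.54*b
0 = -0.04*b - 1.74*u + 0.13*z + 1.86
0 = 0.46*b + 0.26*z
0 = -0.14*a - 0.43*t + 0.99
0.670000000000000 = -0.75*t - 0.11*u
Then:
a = 9.25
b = 15.02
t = -0.71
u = -1.26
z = -26.57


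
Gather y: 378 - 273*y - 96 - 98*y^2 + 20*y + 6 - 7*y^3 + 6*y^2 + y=-7*y^3 - 92*y^2 - 252*y + 288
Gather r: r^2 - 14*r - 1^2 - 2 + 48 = r^2 - 14*r + 45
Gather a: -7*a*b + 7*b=-7*a*b + 7*b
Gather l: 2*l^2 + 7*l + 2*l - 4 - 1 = 2*l^2 + 9*l - 5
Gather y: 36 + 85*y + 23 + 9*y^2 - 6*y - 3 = 9*y^2 + 79*y + 56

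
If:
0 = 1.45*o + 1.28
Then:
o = -0.88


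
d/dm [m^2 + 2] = 2*m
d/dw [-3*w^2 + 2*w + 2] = 2 - 6*w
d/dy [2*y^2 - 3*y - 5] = 4*y - 3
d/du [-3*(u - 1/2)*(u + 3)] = -6*u - 15/2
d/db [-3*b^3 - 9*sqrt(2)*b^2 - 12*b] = -9*b^2 - 18*sqrt(2)*b - 12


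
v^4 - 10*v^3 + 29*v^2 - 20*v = v*(v - 5)*(v - 4)*(v - 1)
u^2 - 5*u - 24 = (u - 8)*(u + 3)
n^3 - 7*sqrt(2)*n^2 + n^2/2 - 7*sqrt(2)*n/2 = n*(n + 1/2)*(n - 7*sqrt(2))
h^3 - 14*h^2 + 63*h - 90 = (h - 6)*(h - 5)*(h - 3)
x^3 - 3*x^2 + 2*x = x*(x - 2)*(x - 1)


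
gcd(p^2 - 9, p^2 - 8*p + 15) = p - 3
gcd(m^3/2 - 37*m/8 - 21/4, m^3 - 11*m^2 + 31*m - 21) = 1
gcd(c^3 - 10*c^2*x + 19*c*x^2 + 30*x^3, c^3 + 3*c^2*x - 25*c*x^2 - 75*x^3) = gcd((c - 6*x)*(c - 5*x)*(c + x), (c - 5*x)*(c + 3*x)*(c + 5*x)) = -c + 5*x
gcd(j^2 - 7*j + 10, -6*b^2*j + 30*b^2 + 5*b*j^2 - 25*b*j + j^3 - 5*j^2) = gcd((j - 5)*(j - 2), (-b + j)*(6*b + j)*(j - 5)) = j - 5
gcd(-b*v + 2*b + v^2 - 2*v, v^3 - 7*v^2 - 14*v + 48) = v - 2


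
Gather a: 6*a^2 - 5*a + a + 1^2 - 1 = 6*a^2 - 4*a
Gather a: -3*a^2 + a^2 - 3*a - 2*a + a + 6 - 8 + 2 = -2*a^2 - 4*a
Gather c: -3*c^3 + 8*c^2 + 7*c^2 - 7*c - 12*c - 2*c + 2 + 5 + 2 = -3*c^3 + 15*c^2 - 21*c + 9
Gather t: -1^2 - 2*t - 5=-2*t - 6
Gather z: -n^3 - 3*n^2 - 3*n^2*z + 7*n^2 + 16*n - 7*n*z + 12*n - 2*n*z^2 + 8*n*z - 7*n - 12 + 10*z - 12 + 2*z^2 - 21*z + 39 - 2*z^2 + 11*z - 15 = -n^3 + 4*n^2 - 2*n*z^2 + 21*n + z*(-3*n^2 + n)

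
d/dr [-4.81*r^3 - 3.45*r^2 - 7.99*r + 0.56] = -14.43*r^2 - 6.9*r - 7.99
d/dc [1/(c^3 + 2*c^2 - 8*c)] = (-3*c^2 - 4*c + 8)/(c^2*(c^2 + 2*c - 8)^2)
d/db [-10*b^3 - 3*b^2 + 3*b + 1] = -30*b^2 - 6*b + 3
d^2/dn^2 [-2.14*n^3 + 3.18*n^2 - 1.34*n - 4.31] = 6.36 - 12.84*n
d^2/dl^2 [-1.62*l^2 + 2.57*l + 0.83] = -3.24000000000000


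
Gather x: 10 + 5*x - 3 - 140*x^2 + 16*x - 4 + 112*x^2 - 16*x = -28*x^2 + 5*x + 3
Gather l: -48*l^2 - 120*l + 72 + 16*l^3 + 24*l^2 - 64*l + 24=16*l^3 - 24*l^2 - 184*l + 96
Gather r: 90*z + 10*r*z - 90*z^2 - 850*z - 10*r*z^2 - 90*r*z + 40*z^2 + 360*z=r*(-10*z^2 - 80*z) - 50*z^2 - 400*z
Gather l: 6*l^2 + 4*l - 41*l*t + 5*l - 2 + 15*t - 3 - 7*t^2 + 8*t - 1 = 6*l^2 + l*(9 - 41*t) - 7*t^2 + 23*t - 6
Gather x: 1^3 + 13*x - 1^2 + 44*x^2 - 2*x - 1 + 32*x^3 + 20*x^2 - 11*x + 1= 32*x^3 + 64*x^2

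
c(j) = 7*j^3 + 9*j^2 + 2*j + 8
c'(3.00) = 245.00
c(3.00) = 284.00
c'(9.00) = 1865.00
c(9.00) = 5858.00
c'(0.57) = 19.08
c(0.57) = 13.36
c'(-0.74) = 0.18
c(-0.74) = 8.61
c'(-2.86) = 122.29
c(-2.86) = -87.86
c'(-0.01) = 1.82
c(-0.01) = 7.98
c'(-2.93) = 129.54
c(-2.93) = -96.67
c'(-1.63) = 28.45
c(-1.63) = -1.66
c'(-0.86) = 2.05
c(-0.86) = 8.48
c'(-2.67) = 103.65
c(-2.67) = -66.42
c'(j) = 21*j^2 + 18*j + 2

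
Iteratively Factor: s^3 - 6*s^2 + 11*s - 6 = (s - 2)*(s^2 - 4*s + 3) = (s - 2)*(s - 1)*(s - 3)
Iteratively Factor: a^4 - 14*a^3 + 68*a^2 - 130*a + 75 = (a - 5)*(a^3 - 9*a^2 + 23*a - 15) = (a - 5)*(a - 1)*(a^2 - 8*a + 15) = (a - 5)^2*(a - 1)*(a - 3)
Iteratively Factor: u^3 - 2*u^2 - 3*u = (u)*(u^2 - 2*u - 3) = u*(u + 1)*(u - 3)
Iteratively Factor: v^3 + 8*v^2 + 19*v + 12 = (v + 1)*(v^2 + 7*v + 12) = (v + 1)*(v + 3)*(v + 4)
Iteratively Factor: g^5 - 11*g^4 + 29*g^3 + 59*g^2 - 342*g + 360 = (g - 5)*(g^4 - 6*g^3 - g^2 + 54*g - 72) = (g - 5)*(g - 3)*(g^3 - 3*g^2 - 10*g + 24) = (g - 5)*(g - 3)*(g + 3)*(g^2 - 6*g + 8) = (g - 5)*(g - 3)*(g - 2)*(g + 3)*(g - 4)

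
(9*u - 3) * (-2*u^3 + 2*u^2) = -18*u^4 + 24*u^3 - 6*u^2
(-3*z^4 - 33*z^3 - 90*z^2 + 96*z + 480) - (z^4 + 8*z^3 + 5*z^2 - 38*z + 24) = -4*z^4 - 41*z^3 - 95*z^2 + 134*z + 456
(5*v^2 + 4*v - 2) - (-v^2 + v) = 6*v^2 + 3*v - 2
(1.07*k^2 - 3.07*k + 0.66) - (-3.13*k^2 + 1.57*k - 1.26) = 4.2*k^2 - 4.64*k + 1.92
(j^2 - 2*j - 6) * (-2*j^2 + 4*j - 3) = -2*j^4 + 8*j^3 + j^2 - 18*j + 18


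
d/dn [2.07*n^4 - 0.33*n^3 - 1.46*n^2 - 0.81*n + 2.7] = 8.28*n^3 - 0.99*n^2 - 2.92*n - 0.81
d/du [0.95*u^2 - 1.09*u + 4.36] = 1.9*u - 1.09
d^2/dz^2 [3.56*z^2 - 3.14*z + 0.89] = 7.12000000000000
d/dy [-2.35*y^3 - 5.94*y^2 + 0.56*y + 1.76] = -7.05*y^2 - 11.88*y + 0.56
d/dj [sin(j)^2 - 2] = sin(2*j)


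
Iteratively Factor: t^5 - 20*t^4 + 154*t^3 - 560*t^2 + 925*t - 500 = (t - 5)*(t^4 - 15*t^3 + 79*t^2 - 165*t + 100) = (t - 5)^2*(t^3 - 10*t^2 + 29*t - 20) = (t - 5)^3*(t^2 - 5*t + 4) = (t - 5)^3*(t - 4)*(t - 1)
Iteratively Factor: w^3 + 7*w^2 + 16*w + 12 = (w + 3)*(w^2 + 4*w + 4) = (w + 2)*(w + 3)*(w + 2)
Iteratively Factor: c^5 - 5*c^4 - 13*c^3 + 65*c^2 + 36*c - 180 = (c + 2)*(c^4 - 7*c^3 + c^2 + 63*c - 90) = (c - 3)*(c + 2)*(c^3 - 4*c^2 - 11*c + 30) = (c - 3)*(c - 2)*(c + 2)*(c^2 - 2*c - 15) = (c - 5)*(c - 3)*(c - 2)*(c + 2)*(c + 3)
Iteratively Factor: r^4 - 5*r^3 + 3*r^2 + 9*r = (r + 1)*(r^3 - 6*r^2 + 9*r) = (r - 3)*(r + 1)*(r^2 - 3*r) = (r - 3)^2*(r + 1)*(r)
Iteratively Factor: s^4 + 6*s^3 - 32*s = (s + 4)*(s^3 + 2*s^2 - 8*s) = (s - 2)*(s + 4)*(s^2 + 4*s) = (s - 2)*(s + 4)^2*(s)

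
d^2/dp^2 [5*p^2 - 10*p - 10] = 10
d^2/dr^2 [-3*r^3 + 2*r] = -18*r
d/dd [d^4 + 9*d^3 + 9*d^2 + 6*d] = 4*d^3 + 27*d^2 + 18*d + 6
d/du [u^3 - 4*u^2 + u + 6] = 3*u^2 - 8*u + 1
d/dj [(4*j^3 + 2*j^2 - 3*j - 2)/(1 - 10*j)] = (-80*j^3 - 8*j^2 + 4*j - 23)/(100*j^2 - 20*j + 1)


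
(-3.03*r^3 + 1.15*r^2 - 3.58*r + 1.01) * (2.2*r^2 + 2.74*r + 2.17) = -6.666*r^5 - 5.7722*r^4 - 11.3001*r^3 - 5.0917*r^2 - 5.0012*r + 2.1917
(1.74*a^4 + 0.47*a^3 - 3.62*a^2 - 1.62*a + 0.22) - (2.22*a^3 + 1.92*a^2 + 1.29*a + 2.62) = 1.74*a^4 - 1.75*a^3 - 5.54*a^2 - 2.91*a - 2.4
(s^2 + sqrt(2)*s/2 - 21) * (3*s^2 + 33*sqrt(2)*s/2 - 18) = 3*s^4 + 18*sqrt(2)*s^3 - 129*s^2/2 - 711*sqrt(2)*s/2 + 378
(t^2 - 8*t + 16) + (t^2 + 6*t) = 2*t^2 - 2*t + 16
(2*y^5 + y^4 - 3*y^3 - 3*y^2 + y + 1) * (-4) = -8*y^5 - 4*y^4 + 12*y^3 + 12*y^2 - 4*y - 4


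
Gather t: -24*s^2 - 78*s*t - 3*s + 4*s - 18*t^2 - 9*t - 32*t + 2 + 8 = -24*s^2 + s - 18*t^2 + t*(-78*s - 41) + 10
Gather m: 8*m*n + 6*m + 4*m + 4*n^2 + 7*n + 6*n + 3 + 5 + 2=m*(8*n + 10) + 4*n^2 + 13*n + 10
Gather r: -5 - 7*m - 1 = -7*m - 6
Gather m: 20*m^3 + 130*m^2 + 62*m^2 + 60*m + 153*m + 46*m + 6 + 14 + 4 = 20*m^3 + 192*m^2 + 259*m + 24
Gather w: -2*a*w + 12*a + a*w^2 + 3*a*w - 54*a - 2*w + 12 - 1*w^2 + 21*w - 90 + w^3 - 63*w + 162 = -42*a + w^3 + w^2*(a - 1) + w*(a - 44) + 84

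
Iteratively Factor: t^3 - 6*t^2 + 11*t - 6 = (t - 2)*(t^2 - 4*t + 3) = (t - 2)*(t - 1)*(t - 3)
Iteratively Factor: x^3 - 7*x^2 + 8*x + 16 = (x + 1)*(x^2 - 8*x + 16) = (x - 4)*(x + 1)*(x - 4)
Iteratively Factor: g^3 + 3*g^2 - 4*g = (g - 1)*(g^2 + 4*g) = (g - 1)*(g + 4)*(g)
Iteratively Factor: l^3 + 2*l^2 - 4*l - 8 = (l + 2)*(l^2 - 4) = (l + 2)^2*(l - 2)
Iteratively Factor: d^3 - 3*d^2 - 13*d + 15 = (d - 1)*(d^2 - 2*d - 15) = (d - 1)*(d + 3)*(d - 5)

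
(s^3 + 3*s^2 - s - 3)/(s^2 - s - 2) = (s^2 + 2*s - 3)/(s - 2)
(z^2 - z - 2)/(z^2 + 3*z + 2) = (z - 2)/(z + 2)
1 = 1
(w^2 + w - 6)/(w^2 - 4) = (w + 3)/(w + 2)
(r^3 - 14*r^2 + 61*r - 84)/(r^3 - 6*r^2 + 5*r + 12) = (r - 7)/(r + 1)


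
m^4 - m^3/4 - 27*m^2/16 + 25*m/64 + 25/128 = (m - 5/4)*(m - 1/2)*(m + 1/4)*(m + 5/4)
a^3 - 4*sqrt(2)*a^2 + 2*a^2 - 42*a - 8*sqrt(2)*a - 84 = (a + 2)*(a - 7*sqrt(2))*(a + 3*sqrt(2))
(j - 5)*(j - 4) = j^2 - 9*j + 20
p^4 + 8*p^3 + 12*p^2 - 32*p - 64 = (p - 2)*(p + 2)*(p + 4)^2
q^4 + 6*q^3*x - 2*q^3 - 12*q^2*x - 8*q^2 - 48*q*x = q*(q - 4)*(q + 2)*(q + 6*x)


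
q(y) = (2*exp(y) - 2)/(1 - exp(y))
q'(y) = 2*exp(y)/(1 - exp(y)) + (2*exp(y) - 2)*exp(y)/(1 - exp(y))^2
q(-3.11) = -2.00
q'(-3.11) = 0.00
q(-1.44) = -2.00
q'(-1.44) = 0.00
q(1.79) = -2.00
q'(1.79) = 0.00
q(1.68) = -2.00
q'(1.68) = 0.00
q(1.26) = -2.00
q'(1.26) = 0.00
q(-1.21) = -2.00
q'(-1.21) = 0.00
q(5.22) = -2.00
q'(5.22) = 0.00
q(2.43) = -2.00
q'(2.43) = 0.00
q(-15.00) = -2.00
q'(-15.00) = 0.00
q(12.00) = -2.00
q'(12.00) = 0.00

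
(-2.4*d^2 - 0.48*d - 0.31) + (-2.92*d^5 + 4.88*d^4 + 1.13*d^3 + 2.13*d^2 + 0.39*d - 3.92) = -2.92*d^5 + 4.88*d^4 + 1.13*d^3 - 0.27*d^2 - 0.09*d - 4.23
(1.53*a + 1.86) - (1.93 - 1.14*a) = 2.67*a - 0.0699999999999998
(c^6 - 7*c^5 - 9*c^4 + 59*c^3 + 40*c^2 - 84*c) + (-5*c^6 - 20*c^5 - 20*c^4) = -4*c^6 - 27*c^5 - 29*c^4 + 59*c^3 + 40*c^2 - 84*c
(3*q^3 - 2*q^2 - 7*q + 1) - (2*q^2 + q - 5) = 3*q^3 - 4*q^2 - 8*q + 6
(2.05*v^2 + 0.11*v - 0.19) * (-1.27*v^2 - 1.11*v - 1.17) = -2.6035*v^4 - 2.4152*v^3 - 2.2793*v^2 + 0.0822000000000001*v + 0.2223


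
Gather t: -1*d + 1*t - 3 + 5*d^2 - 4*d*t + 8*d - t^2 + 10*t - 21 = 5*d^2 + 7*d - t^2 + t*(11 - 4*d) - 24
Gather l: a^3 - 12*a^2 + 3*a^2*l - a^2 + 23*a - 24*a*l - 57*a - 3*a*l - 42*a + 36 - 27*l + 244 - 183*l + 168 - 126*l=a^3 - 13*a^2 - 76*a + l*(3*a^2 - 27*a - 336) + 448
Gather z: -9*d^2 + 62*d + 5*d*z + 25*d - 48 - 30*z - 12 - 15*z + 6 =-9*d^2 + 87*d + z*(5*d - 45) - 54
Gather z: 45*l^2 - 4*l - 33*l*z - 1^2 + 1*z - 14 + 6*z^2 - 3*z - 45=45*l^2 - 4*l + 6*z^2 + z*(-33*l - 2) - 60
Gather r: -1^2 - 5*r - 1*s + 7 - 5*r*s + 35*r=r*(30 - 5*s) - s + 6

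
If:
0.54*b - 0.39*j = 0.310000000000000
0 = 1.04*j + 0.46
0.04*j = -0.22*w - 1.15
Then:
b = 0.25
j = -0.44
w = -5.15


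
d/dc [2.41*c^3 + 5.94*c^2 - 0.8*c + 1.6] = 7.23*c^2 + 11.88*c - 0.8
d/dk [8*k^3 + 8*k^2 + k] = 24*k^2 + 16*k + 1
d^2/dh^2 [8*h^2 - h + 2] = 16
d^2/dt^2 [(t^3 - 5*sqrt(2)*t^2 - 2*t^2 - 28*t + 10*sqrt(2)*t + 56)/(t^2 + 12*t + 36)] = 4*(35*sqrt(2)*t + 52*t - 150*sqrt(2) + 216)/(t^4 + 24*t^3 + 216*t^2 + 864*t + 1296)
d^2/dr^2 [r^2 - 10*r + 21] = 2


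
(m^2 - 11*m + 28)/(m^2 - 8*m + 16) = (m - 7)/(m - 4)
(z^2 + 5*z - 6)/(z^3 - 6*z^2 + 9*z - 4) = (z + 6)/(z^2 - 5*z + 4)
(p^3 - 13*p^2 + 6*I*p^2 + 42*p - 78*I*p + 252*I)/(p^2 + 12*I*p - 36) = (p^2 - 13*p + 42)/(p + 6*I)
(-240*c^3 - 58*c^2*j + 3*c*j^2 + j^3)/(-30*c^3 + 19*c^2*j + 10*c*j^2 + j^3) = (8*c - j)/(c - j)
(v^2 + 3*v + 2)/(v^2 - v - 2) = (v + 2)/(v - 2)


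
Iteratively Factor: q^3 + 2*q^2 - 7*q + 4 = (q + 4)*(q^2 - 2*q + 1) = (q - 1)*(q + 4)*(q - 1)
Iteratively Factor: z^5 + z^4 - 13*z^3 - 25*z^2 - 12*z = (z)*(z^4 + z^3 - 13*z^2 - 25*z - 12) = z*(z - 4)*(z^3 + 5*z^2 + 7*z + 3) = z*(z - 4)*(z + 3)*(z^2 + 2*z + 1) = z*(z - 4)*(z + 1)*(z + 3)*(z + 1)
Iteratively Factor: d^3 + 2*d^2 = (d)*(d^2 + 2*d) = d*(d + 2)*(d)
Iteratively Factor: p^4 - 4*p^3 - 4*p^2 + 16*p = (p - 4)*(p^3 - 4*p) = (p - 4)*(p - 2)*(p^2 + 2*p) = p*(p - 4)*(p - 2)*(p + 2)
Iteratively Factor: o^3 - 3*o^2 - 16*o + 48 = (o + 4)*(o^2 - 7*o + 12) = (o - 3)*(o + 4)*(o - 4)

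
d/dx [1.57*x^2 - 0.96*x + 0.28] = 3.14*x - 0.96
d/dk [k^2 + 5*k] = 2*k + 5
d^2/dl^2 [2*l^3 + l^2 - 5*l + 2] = 12*l + 2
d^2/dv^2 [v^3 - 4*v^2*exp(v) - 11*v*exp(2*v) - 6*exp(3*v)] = -4*v^2*exp(v) - 44*v*exp(2*v) - 16*v*exp(v) + 6*v - 54*exp(3*v) - 44*exp(2*v) - 8*exp(v)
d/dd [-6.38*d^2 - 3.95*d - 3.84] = -12.76*d - 3.95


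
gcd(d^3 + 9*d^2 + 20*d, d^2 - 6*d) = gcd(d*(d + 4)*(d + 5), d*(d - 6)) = d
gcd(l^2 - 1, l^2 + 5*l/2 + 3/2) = l + 1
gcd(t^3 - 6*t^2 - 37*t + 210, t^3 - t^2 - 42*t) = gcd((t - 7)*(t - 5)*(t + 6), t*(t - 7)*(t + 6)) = t^2 - t - 42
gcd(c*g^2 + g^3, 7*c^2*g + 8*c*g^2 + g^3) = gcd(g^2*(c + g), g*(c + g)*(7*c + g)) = c*g + g^2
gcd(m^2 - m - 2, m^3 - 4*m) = m - 2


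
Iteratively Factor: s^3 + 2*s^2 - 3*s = (s)*(s^2 + 2*s - 3) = s*(s + 3)*(s - 1)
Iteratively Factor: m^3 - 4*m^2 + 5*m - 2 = (m - 1)*(m^2 - 3*m + 2) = (m - 2)*(m - 1)*(m - 1)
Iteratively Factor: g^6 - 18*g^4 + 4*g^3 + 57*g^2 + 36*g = (g)*(g^5 - 18*g^3 + 4*g^2 + 57*g + 36) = g*(g + 4)*(g^4 - 4*g^3 - 2*g^2 + 12*g + 9) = g*(g - 3)*(g + 4)*(g^3 - g^2 - 5*g - 3) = g*(g - 3)^2*(g + 4)*(g^2 + 2*g + 1) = g*(g - 3)^2*(g + 1)*(g + 4)*(g + 1)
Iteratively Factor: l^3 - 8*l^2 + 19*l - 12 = (l - 1)*(l^2 - 7*l + 12) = (l - 3)*(l - 1)*(l - 4)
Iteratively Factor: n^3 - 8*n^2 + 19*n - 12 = (n - 4)*(n^2 - 4*n + 3) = (n - 4)*(n - 1)*(n - 3)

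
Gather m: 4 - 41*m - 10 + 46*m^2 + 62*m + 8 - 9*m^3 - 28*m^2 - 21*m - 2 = -9*m^3 + 18*m^2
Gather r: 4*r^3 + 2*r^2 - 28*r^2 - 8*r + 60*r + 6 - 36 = 4*r^3 - 26*r^2 + 52*r - 30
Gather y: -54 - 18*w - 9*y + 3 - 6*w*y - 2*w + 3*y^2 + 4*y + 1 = -20*w + 3*y^2 + y*(-6*w - 5) - 50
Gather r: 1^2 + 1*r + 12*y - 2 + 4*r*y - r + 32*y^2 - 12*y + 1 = 4*r*y + 32*y^2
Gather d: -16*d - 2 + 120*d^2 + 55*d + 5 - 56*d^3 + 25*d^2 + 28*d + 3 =-56*d^3 + 145*d^2 + 67*d + 6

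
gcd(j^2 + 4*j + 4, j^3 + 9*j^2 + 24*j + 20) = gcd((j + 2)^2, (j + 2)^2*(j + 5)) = j^2 + 4*j + 4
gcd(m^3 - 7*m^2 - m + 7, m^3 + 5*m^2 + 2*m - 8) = m - 1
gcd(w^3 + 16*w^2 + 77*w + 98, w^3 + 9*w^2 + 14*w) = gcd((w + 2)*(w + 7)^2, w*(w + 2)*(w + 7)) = w^2 + 9*w + 14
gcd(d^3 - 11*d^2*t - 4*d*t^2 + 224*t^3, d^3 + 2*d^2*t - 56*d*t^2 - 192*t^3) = -d^2 + 4*d*t + 32*t^2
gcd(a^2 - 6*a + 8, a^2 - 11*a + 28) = a - 4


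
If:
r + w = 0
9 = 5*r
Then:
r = 9/5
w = -9/5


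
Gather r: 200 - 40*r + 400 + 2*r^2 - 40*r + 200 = 2*r^2 - 80*r + 800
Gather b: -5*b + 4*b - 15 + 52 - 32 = 5 - b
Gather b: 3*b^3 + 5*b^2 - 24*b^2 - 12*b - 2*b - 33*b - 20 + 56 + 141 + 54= 3*b^3 - 19*b^2 - 47*b + 231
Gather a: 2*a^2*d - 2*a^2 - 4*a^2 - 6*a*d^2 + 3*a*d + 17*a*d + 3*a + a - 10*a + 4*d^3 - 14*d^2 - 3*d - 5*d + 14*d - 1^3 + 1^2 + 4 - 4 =a^2*(2*d - 6) + a*(-6*d^2 + 20*d - 6) + 4*d^3 - 14*d^2 + 6*d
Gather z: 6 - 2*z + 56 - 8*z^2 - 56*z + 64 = -8*z^2 - 58*z + 126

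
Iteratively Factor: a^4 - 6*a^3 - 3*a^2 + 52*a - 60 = (a - 2)*(a^3 - 4*a^2 - 11*a + 30) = (a - 2)*(a + 3)*(a^2 - 7*a + 10) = (a - 5)*(a - 2)*(a + 3)*(a - 2)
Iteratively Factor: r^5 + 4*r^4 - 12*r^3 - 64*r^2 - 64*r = (r - 4)*(r^4 + 8*r^3 + 20*r^2 + 16*r) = (r - 4)*(r + 2)*(r^3 + 6*r^2 + 8*r) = r*(r - 4)*(r + 2)*(r^2 + 6*r + 8) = r*(r - 4)*(r + 2)*(r + 4)*(r + 2)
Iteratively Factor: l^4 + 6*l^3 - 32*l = (l + 4)*(l^3 + 2*l^2 - 8*l) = l*(l + 4)*(l^2 + 2*l - 8) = l*(l + 4)^2*(l - 2)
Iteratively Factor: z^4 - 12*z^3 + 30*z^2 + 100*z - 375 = (z - 5)*(z^3 - 7*z^2 - 5*z + 75) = (z - 5)^2*(z^2 - 2*z - 15) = (z - 5)^2*(z + 3)*(z - 5)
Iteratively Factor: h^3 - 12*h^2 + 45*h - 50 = (h - 5)*(h^2 - 7*h + 10) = (h - 5)*(h - 2)*(h - 5)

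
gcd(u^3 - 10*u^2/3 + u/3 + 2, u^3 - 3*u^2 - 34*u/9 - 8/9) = u + 2/3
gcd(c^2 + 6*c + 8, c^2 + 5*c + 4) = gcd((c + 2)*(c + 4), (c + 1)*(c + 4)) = c + 4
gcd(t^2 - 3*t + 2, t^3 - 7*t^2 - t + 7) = t - 1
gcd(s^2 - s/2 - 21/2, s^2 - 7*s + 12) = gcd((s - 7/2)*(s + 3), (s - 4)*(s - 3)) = 1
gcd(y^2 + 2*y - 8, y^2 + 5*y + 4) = y + 4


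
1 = 1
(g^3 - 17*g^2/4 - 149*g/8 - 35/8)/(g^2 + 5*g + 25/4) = (4*g^2 - 27*g - 7)/(2*(2*g + 5))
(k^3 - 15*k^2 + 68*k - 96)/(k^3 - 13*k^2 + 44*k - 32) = (k - 3)/(k - 1)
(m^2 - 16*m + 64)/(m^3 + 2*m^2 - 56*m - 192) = (m - 8)/(m^2 + 10*m + 24)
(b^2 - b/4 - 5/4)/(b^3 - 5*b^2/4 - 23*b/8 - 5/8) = 2*(4*b - 5)/(8*b^2 - 18*b - 5)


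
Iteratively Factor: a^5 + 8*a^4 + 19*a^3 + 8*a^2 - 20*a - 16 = (a + 2)*(a^4 + 6*a^3 + 7*a^2 - 6*a - 8) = (a + 2)*(a + 4)*(a^3 + 2*a^2 - a - 2) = (a + 2)^2*(a + 4)*(a^2 - 1) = (a - 1)*(a + 2)^2*(a + 4)*(a + 1)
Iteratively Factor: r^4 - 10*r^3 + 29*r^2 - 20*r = (r - 5)*(r^3 - 5*r^2 + 4*r) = (r - 5)*(r - 4)*(r^2 - r) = r*(r - 5)*(r - 4)*(r - 1)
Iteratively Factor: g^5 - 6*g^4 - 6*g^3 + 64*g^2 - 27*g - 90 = (g + 3)*(g^4 - 9*g^3 + 21*g^2 + g - 30) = (g - 5)*(g + 3)*(g^3 - 4*g^2 + g + 6) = (g - 5)*(g + 1)*(g + 3)*(g^2 - 5*g + 6) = (g - 5)*(g - 2)*(g + 1)*(g + 3)*(g - 3)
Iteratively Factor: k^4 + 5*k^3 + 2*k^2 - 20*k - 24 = (k + 3)*(k^3 + 2*k^2 - 4*k - 8) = (k + 2)*(k + 3)*(k^2 - 4) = (k - 2)*(k + 2)*(k + 3)*(k + 2)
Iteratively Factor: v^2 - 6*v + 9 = (v - 3)*(v - 3)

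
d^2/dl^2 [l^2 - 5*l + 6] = 2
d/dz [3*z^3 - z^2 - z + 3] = 9*z^2 - 2*z - 1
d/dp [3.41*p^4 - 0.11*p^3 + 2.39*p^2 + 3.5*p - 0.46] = 13.64*p^3 - 0.33*p^2 + 4.78*p + 3.5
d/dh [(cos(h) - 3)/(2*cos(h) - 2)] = -sin(h)/(cos(h) - 1)^2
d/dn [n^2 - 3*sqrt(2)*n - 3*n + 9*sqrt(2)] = 2*n - 3*sqrt(2) - 3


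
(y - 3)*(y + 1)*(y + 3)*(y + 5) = y^4 + 6*y^3 - 4*y^2 - 54*y - 45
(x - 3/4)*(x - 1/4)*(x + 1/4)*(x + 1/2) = x^4 - x^3/4 - 7*x^2/16 + x/64 + 3/128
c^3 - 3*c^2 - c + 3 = (c - 3)*(c - 1)*(c + 1)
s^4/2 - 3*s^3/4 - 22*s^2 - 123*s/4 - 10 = (s/2 + 1/2)*(s - 8)*(s + 1/2)*(s + 5)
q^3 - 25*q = q*(q - 5)*(q + 5)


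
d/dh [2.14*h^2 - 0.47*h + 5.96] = 4.28*h - 0.47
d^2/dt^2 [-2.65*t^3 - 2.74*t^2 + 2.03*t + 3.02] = -15.9*t - 5.48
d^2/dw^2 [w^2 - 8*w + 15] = 2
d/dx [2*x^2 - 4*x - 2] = 4*x - 4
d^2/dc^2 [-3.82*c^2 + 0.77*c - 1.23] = -7.64000000000000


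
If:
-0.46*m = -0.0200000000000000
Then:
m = 0.04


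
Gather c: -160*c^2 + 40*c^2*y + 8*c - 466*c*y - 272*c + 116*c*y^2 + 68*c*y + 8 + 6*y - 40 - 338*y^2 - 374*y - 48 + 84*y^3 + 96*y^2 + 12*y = c^2*(40*y - 160) + c*(116*y^2 - 398*y - 264) + 84*y^3 - 242*y^2 - 356*y - 80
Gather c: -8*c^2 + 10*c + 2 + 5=-8*c^2 + 10*c + 7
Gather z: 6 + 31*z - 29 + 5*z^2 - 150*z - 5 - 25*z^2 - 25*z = -20*z^2 - 144*z - 28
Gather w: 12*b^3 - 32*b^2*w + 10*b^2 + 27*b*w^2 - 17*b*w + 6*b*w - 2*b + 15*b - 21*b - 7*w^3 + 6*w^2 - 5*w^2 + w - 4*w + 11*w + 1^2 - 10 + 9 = 12*b^3 + 10*b^2 - 8*b - 7*w^3 + w^2*(27*b + 1) + w*(-32*b^2 - 11*b + 8)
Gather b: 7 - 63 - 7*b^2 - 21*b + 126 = -7*b^2 - 21*b + 70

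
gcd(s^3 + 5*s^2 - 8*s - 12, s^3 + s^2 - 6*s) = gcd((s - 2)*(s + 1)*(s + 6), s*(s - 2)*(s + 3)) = s - 2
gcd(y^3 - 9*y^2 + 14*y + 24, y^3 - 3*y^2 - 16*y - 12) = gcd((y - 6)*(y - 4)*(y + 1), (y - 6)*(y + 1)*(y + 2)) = y^2 - 5*y - 6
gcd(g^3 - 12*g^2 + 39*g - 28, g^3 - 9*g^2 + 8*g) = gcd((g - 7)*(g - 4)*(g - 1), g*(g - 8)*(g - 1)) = g - 1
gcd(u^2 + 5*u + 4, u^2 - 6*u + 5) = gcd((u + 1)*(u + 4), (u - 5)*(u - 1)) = 1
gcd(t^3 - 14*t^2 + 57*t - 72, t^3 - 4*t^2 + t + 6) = t - 3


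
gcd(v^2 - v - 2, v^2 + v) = v + 1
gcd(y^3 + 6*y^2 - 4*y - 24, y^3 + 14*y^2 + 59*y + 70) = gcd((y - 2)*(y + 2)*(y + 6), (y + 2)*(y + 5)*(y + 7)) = y + 2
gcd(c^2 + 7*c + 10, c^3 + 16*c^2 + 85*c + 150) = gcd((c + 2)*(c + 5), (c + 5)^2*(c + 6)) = c + 5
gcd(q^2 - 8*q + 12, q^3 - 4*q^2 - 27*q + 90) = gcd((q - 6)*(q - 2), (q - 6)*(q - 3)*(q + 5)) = q - 6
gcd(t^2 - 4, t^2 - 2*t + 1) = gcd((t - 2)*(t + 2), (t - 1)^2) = 1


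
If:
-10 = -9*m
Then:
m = 10/9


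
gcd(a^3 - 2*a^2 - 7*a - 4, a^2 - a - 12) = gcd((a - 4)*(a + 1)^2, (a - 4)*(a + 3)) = a - 4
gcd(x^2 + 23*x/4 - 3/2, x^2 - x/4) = x - 1/4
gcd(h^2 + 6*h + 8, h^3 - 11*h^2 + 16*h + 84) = h + 2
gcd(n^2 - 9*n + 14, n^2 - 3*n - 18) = 1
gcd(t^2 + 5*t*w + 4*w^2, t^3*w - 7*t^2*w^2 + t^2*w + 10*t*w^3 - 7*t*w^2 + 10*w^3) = 1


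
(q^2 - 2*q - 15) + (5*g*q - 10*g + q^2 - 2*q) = 5*g*q - 10*g + 2*q^2 - 4*q - 15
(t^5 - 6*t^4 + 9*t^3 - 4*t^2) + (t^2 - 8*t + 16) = t^5 - 6*t^4 + 9*t^3 - 3*t^2 - 8*t + 16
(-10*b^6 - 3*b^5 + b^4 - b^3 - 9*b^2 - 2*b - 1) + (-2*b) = -10*b^6 - 3*b^5 + b^4 - b^3 - 9*b^2 - 4*b - 1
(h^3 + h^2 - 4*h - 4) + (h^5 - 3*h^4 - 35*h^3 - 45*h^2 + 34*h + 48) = h^5 - 3*h^4 - 34*h^3 - 44*h^2 + 30*h + 44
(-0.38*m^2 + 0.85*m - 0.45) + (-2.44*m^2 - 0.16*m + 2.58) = -2.82*m^2 + 0.69*m + 2.13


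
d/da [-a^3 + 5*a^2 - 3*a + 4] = -3*a^2 + 10*a - 3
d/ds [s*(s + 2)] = 2*s + 2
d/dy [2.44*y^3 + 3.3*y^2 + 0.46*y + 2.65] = 7.32*y^2 + 6.6*y + 0.46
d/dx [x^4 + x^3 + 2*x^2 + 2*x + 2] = 4*x^3 + 3*x^2 + 4*x + 2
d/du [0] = 0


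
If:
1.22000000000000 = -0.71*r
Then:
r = -1.72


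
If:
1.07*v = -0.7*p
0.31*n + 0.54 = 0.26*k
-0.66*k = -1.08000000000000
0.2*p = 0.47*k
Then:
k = 1.64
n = -0.37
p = 3.85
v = -2.52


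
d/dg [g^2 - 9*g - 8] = 2*g - 9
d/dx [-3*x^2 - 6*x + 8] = -6*x - 6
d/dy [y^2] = 2*y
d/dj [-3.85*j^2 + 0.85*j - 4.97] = 0.85 - 7.7*j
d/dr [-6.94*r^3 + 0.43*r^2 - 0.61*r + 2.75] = -20.82*r^2 + 0.86*r - 0.61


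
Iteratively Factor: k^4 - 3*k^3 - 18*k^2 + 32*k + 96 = (k + 3)*(k^3 - 6*k^2 + 32) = (k + 2)*(k + 3)*(k^2 - 8*k + 16) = (k - 4)*(k + 2)*(k + 3)*(k - 4)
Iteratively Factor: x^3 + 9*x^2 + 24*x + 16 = (x + 1)*(x^2 + 8*x + 16) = (x + 1)*(x + 4)*(x + 4)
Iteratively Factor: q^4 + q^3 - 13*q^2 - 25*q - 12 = (q + 3)*(q^3 - 2*q^2 - 7*q - 4) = (q + 1)*(q + 3)*(q^2 - 3*q - 4) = (q + 1)^2*(q + 3)*(q - 4)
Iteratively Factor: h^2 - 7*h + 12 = (h - 4)*(h - 3)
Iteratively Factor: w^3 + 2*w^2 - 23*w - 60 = (w + 4)*(w^2 - 2*w - 15) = (w + 3)*(w + 4)*(w - 5)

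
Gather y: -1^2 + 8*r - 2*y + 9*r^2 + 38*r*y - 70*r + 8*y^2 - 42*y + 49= 9*r^2 - 62*r + 8*y^2 + y*(38*r - 44) + 48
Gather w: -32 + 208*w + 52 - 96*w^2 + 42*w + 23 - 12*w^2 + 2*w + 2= -108*w^2 + 252*w + 45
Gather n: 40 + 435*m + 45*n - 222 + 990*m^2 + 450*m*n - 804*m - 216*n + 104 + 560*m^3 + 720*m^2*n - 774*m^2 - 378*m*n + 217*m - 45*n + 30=560*m^3 + 216*m^2 - 152*m + n*(720*m^2 + 72*m - 216) - 48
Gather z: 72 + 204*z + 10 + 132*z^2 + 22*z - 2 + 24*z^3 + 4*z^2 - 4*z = 24*z^3 + 136*z^2 + 222*z + 80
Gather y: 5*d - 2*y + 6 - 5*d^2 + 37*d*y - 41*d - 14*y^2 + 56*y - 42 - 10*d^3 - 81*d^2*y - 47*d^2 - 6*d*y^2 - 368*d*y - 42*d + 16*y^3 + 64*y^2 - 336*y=-10*d^3 - 52*d^2 - 78*d + 16*y^3 + y^2*(50 - 6*d) + y*(-81*d^2 - 331*d - 282) - 36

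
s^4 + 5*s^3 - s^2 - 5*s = s*(s - 1)*(s + 1)*(s + 5)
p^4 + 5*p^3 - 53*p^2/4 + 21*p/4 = p*(p - 3/2)*(p - 1/2)*(p + 7)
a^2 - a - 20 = (a - 5)*(a + 4)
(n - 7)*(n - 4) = n^2 - 11*n + 28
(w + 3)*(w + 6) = w^2 + 9*w + 18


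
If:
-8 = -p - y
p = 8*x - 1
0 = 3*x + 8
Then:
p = -67/3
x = -8/3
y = 91/3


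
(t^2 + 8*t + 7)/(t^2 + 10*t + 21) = (t + 1)/(t + 3)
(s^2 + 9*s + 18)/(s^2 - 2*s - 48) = (s + 3)/(s - 8)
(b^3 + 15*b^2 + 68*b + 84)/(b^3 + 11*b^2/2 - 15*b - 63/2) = 2*(b^2 + 8*b + 12)/(2*b^2 - 3*b - 9)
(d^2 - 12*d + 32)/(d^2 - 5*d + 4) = (d - 8)/(d - 1)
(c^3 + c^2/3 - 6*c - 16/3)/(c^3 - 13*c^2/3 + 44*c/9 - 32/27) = 9*(c^2 + 3*c + 2)/(9*c^2 - 15*c + 4)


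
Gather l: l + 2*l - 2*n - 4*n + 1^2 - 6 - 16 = 3*l - 6*n - 21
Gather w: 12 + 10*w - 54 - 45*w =-35*w - 42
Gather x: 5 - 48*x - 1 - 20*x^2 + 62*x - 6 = -20*x^2 + 14*x - 2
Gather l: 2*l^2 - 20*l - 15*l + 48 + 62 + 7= 2*l^2 - 35*l + 117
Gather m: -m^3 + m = -m^3 + m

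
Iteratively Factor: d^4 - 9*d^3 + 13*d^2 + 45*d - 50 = (d + 2)*(d^3 - 11*d^2 + 35*d - 25) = (d - 1)*(d + 2)*(d^2 - 10*d + 25) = (d - 5)*(d - 1)*(d + 2)*(d - 5)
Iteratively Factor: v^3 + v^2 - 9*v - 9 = (v - 3)*(v^2 + 4*v + 3) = (v - 3)*(v + 1)*(v + 3)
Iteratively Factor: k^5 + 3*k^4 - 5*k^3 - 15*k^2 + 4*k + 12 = (k + 2)*(k^4 + k^3 - 7*k^2 - k + 6) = (k - 2)*(k + 2)*(k^3 + 3*k^2 - k - 3) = (k - 2)*(k + 1)*(k + 2)*(k^2 + 2*k - 3) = (k - 2)*(k + 1)*(k + 2)*(k + 3)*(k - 1)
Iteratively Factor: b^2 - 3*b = (b - 3)*(b)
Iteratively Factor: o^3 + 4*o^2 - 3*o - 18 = (o + 3)*(o^2 + o - 6) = (o + 3)^2*(o - 2)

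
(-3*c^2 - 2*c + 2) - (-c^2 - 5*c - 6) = -2*c^2 + 3*c + 8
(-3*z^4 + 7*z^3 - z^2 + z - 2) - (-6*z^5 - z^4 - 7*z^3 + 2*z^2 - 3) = 6*z^5 - 2*z^4 + 14*z^3 - 3*z^2 + z + 1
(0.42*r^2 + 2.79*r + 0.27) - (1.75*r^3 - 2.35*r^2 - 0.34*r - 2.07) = -1.75*r^3 + 2.77*r^2 + 3.13*r + 2.34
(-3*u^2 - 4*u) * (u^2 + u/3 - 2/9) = -3*u^4 - 5*u^3 - 2*u^2/3 + 8*u/9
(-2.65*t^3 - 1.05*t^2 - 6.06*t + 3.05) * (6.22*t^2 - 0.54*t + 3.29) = -16.483*t^5 - 5.1*t^4 - 45.8447*t^3 + 18.7889*t^2 - 21.5844*t + 10.0345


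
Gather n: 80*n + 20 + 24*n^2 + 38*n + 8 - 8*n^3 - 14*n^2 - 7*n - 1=-8*n^3 + 10*n^2 + 111*n + 27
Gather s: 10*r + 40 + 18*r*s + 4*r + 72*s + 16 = 14*r + s*(18*r + 72) + 56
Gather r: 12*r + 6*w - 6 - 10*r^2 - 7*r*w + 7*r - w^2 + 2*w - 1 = -10*r^2 + r*(19 - 7*w) - w^2 + 8*w - 7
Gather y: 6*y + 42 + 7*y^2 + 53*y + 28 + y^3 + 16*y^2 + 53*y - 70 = y^3 + 23*y^2 + 112*y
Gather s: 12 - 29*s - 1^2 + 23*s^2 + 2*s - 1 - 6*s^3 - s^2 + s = -6*s^3 + 22*s^2 - 26*s + 10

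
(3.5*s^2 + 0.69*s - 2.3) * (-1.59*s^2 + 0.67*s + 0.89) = -5.565*s^4 + 1.2479*s^3 + 7.2343*s^2 - 0.9269*s - 2.047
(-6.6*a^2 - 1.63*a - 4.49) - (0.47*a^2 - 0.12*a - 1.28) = -7.07*a^2 - 1.51*a - 3.21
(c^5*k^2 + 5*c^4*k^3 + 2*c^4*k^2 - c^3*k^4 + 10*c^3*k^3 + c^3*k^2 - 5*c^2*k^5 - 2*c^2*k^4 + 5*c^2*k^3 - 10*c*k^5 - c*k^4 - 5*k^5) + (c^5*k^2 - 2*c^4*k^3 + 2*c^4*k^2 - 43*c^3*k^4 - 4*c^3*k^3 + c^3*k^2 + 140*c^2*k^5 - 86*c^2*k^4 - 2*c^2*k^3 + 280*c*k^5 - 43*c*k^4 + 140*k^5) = 2*c^5*k^2 + 3*c^4*k^3 + 4*c^4*k^2 - 44*c^3*k^4 + 6*c^3*k^3 + 2*c^3*k^2 + 135*c^2*k^5 - 88*c^2*k^4 + 3*c^2*k^3 + 270*c*k^5 - 44*c*k^4 + 135*k^5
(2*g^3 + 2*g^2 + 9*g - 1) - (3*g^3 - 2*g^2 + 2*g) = -g^3 + 4*g^2 + 7*g - 1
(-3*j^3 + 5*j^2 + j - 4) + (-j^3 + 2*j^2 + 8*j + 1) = -4*j^3 + 7*j^2 + 9*j - 3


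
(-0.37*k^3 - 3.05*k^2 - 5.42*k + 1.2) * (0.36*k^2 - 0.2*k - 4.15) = -0.1332*k^5 - 1.024*k^4 + 0.1943*k^3 + 14.1735*k^2 + 22.253*k - 4.98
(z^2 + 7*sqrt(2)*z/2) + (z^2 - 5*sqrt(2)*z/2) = 2*z^2 + sqrt(2)*z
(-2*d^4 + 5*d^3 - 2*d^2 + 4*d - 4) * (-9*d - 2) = 18*d^5 - 41*d^4 + 8*d^3 - 32*d^2 + 28*d + 8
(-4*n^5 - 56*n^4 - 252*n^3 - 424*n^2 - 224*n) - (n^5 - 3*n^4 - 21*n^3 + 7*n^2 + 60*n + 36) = -5*n^5 - 53*n^4 - 231*n^3 - 431*n^2 - 284*n - 36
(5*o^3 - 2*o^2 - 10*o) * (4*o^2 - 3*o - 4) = 20*o^5 - 23*o^4 - 54*o^3 + 38*o^2 + 40*o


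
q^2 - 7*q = q*(q - 7)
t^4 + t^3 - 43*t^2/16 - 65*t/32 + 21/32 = (t - 3/2)*(t - 1/4)*(t + 1)*(t + 7/4)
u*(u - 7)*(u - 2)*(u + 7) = u^4 - 2*u^3 - 49*u^2 + 98*u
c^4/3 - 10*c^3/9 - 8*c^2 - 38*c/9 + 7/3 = (c/3 + 1)*(c - 7)*(c - 1/3)*(c + 1)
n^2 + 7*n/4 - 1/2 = (n - 1/4)*(n + 2)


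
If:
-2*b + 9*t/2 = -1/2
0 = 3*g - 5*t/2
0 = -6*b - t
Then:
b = 1/58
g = -5/58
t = -3/29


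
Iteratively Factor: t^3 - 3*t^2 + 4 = (t + 1)*(t^2 - 4*t + 4) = (t - 2)*(t + 1)*(t - 2)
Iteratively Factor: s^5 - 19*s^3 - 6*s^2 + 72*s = (s)*(s^4 - 19*s^2 - 6*s + 72) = s*(s - 2)*(s^3 + 2*s^2 - 15*s - 36) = s*(s - 4)*(s - 2)*(s^2 + 6*s + 9) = s*(s - 4)*(s - 2)*(s + 3)*(s + 3)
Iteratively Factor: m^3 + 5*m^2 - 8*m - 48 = (m + 4)*(m^2 + m - 12) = (m - 3)*(m + 4)*(m + 4)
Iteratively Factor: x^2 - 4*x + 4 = (x - 2)*(x - 2)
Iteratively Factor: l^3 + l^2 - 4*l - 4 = (l + 2)*(l^2 - l - 2) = (l + 1)*(l + 2)*(l - 2)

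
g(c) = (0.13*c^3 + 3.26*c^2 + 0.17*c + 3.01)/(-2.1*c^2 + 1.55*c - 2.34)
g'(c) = (4.2*c - 1.55)*(0.13*c^3 + 3.26*c^2 + 0.17*c + 3.01)/(-2.1*c^2 + 1.55*c - 2.34)^2 + (0.39*c^2 + 6.52*c + 0.17)/(-2.1*c^2 + 1.55*c - 2.34) = (-0.273*c^4 + 0.403*c^3 + 4.4974*c^2 - 2.6148*c - 5.0633)/(4.41*c^4 - 6.51*c^3 + 12.2305*c^2 - 7.254*c + 5.4756)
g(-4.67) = -1.08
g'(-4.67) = -0.02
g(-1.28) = -1.01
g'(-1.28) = 0.07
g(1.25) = -2.33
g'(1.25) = -0.09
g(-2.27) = -1.07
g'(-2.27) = 0.04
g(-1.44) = -1.02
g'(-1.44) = 0.07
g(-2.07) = -1.06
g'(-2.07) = 0.05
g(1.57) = -2.32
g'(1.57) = 0.07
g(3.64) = -2.17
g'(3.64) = 0.03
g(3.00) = -2.19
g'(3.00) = 0.06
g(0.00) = -1.29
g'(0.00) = -0.92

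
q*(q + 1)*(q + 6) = q^3 + 7*q^2 + 6*q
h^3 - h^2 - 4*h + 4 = (h - 2)*(h - 1)*(h + 2)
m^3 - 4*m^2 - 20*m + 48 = (m - 6)*(m - 2)*(m + 4)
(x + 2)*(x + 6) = x^2 + 8*x + 12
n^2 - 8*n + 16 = (n - 4)^2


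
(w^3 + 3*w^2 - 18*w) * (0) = 0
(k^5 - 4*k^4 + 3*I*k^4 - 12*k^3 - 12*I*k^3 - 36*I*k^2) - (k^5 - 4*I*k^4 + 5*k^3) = -4*k^4 + 7*I*k^4 - 17*k^3 - 12*I*k^3 - 36*I*k^2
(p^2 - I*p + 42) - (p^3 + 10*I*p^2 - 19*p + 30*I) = -p^3 + p^2 - 10*I*p^2 + 19*p - I*p + 42 - 30*I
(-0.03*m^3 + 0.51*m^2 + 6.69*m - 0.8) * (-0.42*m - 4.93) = 0.0126*m^4 - 0.0663*m^3 - 5.3241*m^2 - 32.6457*m + 3.944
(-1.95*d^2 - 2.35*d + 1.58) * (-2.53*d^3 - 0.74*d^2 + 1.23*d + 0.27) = 4.9335*d^5 + 7.3885*d^4 - 4.6569*d^3 - 4.5862*d^2 + 1.3089*d + 0.4266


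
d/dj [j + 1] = 1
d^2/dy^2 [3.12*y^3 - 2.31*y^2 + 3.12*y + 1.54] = 18.72*y - 4.62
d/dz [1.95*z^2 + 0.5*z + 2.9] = 3.9*z + 0.5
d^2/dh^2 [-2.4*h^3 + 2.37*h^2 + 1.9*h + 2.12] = 4.74 - 14.4*h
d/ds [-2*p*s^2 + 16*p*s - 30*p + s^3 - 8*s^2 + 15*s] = -4*p*s + 16*p + 3*s^2 - 16*s + 15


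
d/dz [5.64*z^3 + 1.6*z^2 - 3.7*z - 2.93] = 16.92*z^2 + 3.2*z - 3.7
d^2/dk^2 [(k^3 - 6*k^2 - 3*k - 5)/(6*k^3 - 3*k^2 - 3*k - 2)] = 6*(-66*k^6 - 90*k^5 - 390*k^4 + 64*k^3 + 15*k^2 - 83*k - 7)/(216*k^9 - 324*k^8 - 162*k^7 + 81*k^6 + 297*k^5 + 81*k^4 - 63*k^3 - 90*k^2 - 36*k - 8)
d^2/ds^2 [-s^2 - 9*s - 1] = -2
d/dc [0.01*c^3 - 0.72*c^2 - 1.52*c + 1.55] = 0.03*c^2 - 1.44*c - 1.52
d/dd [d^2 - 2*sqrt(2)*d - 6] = 2*d - 2*sqrt(2)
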